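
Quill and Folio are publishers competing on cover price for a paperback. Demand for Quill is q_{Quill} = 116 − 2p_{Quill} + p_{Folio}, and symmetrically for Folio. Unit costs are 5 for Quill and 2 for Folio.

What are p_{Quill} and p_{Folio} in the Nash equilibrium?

Quill's profit: π = (p_{Quill} − 5)(116 − 2p_{Quill} + p_{Folio}).
∂π/∂p_{Quill} = 126 − 4p_{Quill} + p_{Folio} = 0 ⇒ p_{Quill} = 31.5 + 0.25p_{Folio}.
Similarly p_{Folio} = 30 + 0.25p_{Quill}.
Solving the two reaction functions simultaneously: (1 − (0.25)(0.25))p_{Quill} = 31.5 + 0.25·30, so 0.9375p_{Quill} = 39 and p_{Quill} = 41.6.
Then p_{Folio} = 30 + 0.25·41.6 = 40.4.

41.6, 40.4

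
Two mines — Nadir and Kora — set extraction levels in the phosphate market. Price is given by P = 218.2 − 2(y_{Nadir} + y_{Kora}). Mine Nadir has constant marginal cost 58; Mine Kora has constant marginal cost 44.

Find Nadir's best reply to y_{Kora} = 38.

Mine Nadir's profit: π = y_{Nadir}(218.2 − 2(y_{Nadir} + y_{Kora})) − 58y_{Nadir}.
∂π/∂y_{Nadir} = 160.2 − 4y_{Nadir} − 2y_{Kora} = 0, so y_{Nadir} = 40.05 − 0.5y_{Kora}.
At y_{Kora} = 38: y_{Nadir} = 40.05 − 0.5·38 = 21.05.

21.05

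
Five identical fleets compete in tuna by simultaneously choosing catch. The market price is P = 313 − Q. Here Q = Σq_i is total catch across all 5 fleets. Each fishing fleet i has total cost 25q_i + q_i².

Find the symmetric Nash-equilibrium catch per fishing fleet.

36

A representative fishing fleet's profit is π_i = q_i(313 − Q) − 25q_i − q_i², with Q = q_i + Σ_{j≠i} q_j.
First-order condition: 288 − 4q_i − Σ_{j≠i} q_j = 0.
Imposing symmetry (q_j = q for all j) turns Σ_{j≠i} q_j into 4q, so 288 = 8q and q = 36.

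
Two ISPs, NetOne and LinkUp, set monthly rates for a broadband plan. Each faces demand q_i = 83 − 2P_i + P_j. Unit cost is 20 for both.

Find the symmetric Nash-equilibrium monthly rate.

41

NetOne's profit: π = (P_{NetOne} − 20)(83 − 2P_{NetOne} + P_{LinkUp}).
∂π/∂P_{NetOne} = 123 − 4P_{NetOne} + P_{LinkUp} = 0 ⇒ P_{NetOne} = 30.75 + 0.25P_{LinkUp}.
The game is symmetric, so in equilibrium P_{LinkUp} = P_{NetOne}: the reaction function gives 0.75P_{NetOne} = 30.75, hence P_{NetOne} = 41.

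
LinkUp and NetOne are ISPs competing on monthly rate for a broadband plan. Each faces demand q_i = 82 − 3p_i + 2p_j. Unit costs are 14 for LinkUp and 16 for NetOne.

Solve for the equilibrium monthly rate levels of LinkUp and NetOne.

31.375, 32.125

LinkUp's profit: π = (p_{LinkUp} − 14)(82 − 3p_{LinkUp} + 2p_{NetOne}).
∂π/∂p_{LinkUp} = 124 − 6p_{LinkUp} + 2p_{NetOne} = 0 ⇒ p_{LinkUp} = 62/3 + (1/3)p_{NetOne}.
Similarly p_{NetOne} = 65/3 + (1/3)p_{LinkUp}.
Substituting the second reaction function into the first: p_{LinkUp} = 62/3 + (1/3)(65/3 + (1/3)p_{LinkUp}), which gives (8/9)p_{LinkUp} = 251/9 ⇒ p_{LinkUp} = 31.375.
Then p_{NetOne} = 65/3 + (1/3)·31.375 = 32.125.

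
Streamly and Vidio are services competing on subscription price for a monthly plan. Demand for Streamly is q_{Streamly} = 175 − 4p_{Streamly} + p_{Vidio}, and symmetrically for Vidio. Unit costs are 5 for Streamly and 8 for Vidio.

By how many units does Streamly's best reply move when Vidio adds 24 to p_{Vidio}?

3

Streamly's profit: π = (p_{Streamly} − 5)(175 − 4p_{Streamly} + p_{Vidio}).
∂π/∂p_{Streamly} = 195 − 8p_{Streamly} + p_{Vidio} = 0 ⇒ p_{Streamly} = 24.375 + 0.125p_{Vidio}.
The reaction-function slope is 0.125, so a 24-unit rise in p_{Vidio} moves p_{Streamly} by 0.125 × 24 = 3. Streamly's best response rises — the actions are strategic complements.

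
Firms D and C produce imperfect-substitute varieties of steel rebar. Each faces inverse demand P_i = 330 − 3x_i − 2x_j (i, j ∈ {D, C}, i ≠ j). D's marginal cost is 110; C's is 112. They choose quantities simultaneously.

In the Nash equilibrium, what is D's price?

Firm D's profit: π = x_D(330 − 3x_D − 2x_C) − 110x_D.
∂π/∂x_D = 220 − 6x_D − 2x_C = 0 ⇒ x_D = 110/3 − (1/3)x_C.
Similarly x_C = 109/3 − (1/3)x_D.
Solving the two reaction functions simultaneously: (1 − (−1/3)(−1/3))x_D = 110/3 − (1/3)·(109/3), so (8/9)x_D = 221/9 and x_D = 27.625.
Then x_C = 109/3 − (1/3)·27.625 = 27.125.
P_D = 330 − 3·27.625 − 2·27.125 = 192.875.

192.875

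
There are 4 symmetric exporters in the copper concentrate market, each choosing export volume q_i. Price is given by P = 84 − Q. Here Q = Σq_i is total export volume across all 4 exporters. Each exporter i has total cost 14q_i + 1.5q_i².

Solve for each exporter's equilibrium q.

8.75

A representative exporter's profit is π_i = q_i(84 − Q) − 14q_i − 1.5q_i², with Q = q_i + Σ_{j≠i} q_j.
First-order condition: 70 − 5q_i − Σ_{j≠i} q_j = 0.
With identical exporters, set every q_j = q: then 70 − 5q − 3q = 0, i.e. q = 70/8 = 8.75.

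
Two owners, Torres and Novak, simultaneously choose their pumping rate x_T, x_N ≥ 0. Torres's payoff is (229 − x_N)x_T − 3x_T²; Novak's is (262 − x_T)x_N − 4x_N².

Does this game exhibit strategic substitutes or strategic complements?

strategic substitutes

Expanding Torres's payoff: 229x_T − x_Nx_T − 3x_T².
∂π/∂x_T = 229 − x_N − 6x_T = 0, so x_T = 229/6 − (1/6)x_N.
The best-response slope dx_T/dx_N = −1/6 < 0: the reaction function is downward-sloping, so the choices are strategic substitutes.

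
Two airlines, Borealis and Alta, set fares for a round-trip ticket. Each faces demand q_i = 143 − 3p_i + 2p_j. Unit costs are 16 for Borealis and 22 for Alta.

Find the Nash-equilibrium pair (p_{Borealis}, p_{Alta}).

Borealis's profit: π = (p_{Borealis} − 16)(143 − 3p_{Borealis} + 2p_{Alta}).
∂π/∂p_{Borealis} = 191 − 6p_{Borealis} + 2p_{Alta} = 0 ⇒ p_{Borealis} = 191/6 + (1/3)p_{Alta}.
Similarly p_{Alta} = 209/6 + (1/3)p_{Borealis}.
Solving the two reaction functions simultaneously: (1 − (1/3)(1/3))p_{Borealis} = 191/6 + (1/3)·(209/6), so (8/9)p_{Borealis} = 391/9 and p_{Borealis} = 48.875.
Then p_{Alta} = 209/6 + (1/3)·48.875 = 51.125.

48.875, 51.125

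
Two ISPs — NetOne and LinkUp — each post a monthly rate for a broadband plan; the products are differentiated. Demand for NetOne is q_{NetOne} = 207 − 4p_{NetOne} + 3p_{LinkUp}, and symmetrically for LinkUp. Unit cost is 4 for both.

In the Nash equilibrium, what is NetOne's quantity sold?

NetOne's profit: π = (p_{NetOne} − 4)(207 − 4p_{NetOne} + 3p_{LinkUp}).
∂π/∂p_{NetOne} = 223 − 8p_{NetOne} + 3p_{LinkUp} = 0 ⇒ p_{NetOne} = 27.875 + 0.375p_{LinkUp}.
By symmetry p_{LinkUp} = p_{NetOne}; substituting into the reaction function, 0.625p_{NetOne} = 27.875 and p_{NetOne} = 44.6.
q_{NetOne} = 207 − 4·44.6 + 3·44.6 = 162.4.

162.4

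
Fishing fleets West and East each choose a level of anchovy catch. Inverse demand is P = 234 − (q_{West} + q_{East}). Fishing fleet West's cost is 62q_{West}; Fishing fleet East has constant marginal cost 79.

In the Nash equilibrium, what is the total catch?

109

Fishing fleet West's profit: π = q_{West}(234 − (q_{West} + q_{East})) − 62q_{West}.
∂π/∂q_{West} = 172 − 2q_{West} − q_{East} = 0, so q_{West} = 86 − 0.5q_{East}.
By the same steps for East: q_{East} = 77.5 − 0.5q_{West}.
Substituting the second reaction function into the first: q_{West} = 86 − 0.5(77.5 − 0.5q_{West}), which gives 0.75q_{West} = 47.25 ⇒ q_{West} = 63.
Then q_{East} = 77.5 − 0.5·63 = 46.
Total catch: 63 + 46 = 109.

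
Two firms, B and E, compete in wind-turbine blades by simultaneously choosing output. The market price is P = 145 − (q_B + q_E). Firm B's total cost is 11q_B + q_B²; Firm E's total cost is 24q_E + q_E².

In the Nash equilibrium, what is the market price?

94

Firm B's profit: π = q_B(145 − (q_B + q_E)) − 11q_B − q_B².
∂π/∂q_B = 134 − 4q_B − q_E = 0, so q_B = 33.5 − 0.25q_E.
By the same steps for E: q_E = 30.25 − 0.25q_B.
Solving the two reaction functions simultaneously: (1 − (−0.25)(−0.25))q_B = 33.5 − 0.25·30.25, so 0.9375q_B = 25.9375 and q_B = 83/3.
Then q_E = 30.25 − 0.25·(83/3) = 70/3.
Equilibrium price: P = 145 − 51 = 94.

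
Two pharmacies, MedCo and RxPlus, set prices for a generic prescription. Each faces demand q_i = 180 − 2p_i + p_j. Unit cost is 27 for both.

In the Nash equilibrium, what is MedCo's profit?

5202

MedCo's profit: π = (p_{MedCo} − 27)(180 − 2p_{MedCo} + p_{RxPlus}).
∂π/∂p_{MedCo} = 234 − 4p_{MedCo} + p_{RxPlus} = 0 ⇒ p_{MedCo} = 58.5 + 0.25p_{RxPlus}.
The game is symmetric, so in equilibrium p_{RxPlus} = p_{MedCo}: the reaction function gives 0.75p_{MedCo} = 58.5, hence p_{MedCo} = 78.
q_{MedCo} = 180 − 2·78 + 78 = 102.
Profit = (78 − 27)·102 = 5202.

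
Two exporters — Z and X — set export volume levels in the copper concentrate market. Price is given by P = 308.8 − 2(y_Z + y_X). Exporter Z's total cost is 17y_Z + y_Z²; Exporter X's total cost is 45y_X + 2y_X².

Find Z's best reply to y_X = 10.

45.3

Exporter Z's profit: π = y_Z(308.8 − 2(y_Z + y_X)) − 17y_Z − y_Z².
∂π/∂y_Z = 291.8 − 6y_Z − 2y_X = 0, so y_Z = 1459/30 − (1/3)y_X.
At y_X = 10: y_Z = 1459/30 − (1/3)·10 = 45.3.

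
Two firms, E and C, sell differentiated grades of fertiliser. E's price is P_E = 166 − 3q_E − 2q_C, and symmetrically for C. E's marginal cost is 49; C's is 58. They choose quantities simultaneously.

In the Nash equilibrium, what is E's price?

Firm E's profit: π = q_E(166 − 3q_E − 2q_C) − 49q_E.
∂π/∂q_E = 117 − 6q_E − 2q_C = 0 ⇒ q_E = 19.5 − (1/3)q_C.
Similarly q_C = 18 − (1/3)q_E.
Plugging q_C into E's best response: q_E = 19.5 − (1/3)(18 − (1/3)q_E) ⇒ (8/9)q_E = 13.5, so q_E = 15.1875.
Then q_C = 18 − (1/3)·15.1875 = 12.9375.
P_E = 166 − 3·15.1875 − 2·12.9375 = 94.5625.

94.5625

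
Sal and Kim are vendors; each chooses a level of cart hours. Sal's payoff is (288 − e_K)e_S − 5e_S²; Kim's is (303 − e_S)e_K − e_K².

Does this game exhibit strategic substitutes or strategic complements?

Expanding Sal's payoff: 288e_S − e_Ke_S − 5e_S².
∂π/∂e_S = 288 − e_K − 10e_S = 0, so e_S = 28.8 − 0.1e_K.
The best-response slope de_S/de_K = −0.1 < 0: the reaction function is downward-sloping, so the choices are strategic substitutes.

strategic substitutes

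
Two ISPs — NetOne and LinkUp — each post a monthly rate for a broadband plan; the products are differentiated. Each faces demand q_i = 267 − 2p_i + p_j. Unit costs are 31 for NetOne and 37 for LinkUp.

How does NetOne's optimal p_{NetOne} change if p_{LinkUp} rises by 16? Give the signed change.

4

NetOne's profit: π = (p_{NetOne} − 31)(267 − 2p_{NetOne} + p_{LinkUp}).
∂π/∂p_{NetOne} = 329 − 4p_{NetOne} + p_{LinkUp} = 0 ⇒ p_{NetOne} = 82.25 + 0.25p_{LinkUp}.
The reaction-function slope is 0.25, so a 16-unit rise in p_{LinkUp} moves p_{NetOne} by 0.25 × 16 = 4. NetOne's best response rises — the actions are strategic complements.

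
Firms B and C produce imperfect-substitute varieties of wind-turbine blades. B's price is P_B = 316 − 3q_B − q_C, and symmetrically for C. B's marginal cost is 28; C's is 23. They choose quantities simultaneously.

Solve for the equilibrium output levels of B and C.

Firm B's profit: π = q_B(316 − 3q_B − q_C) − 28q_B.
∂π/∂q_B = 288 − 6q_B − q_C = 0 ⇒ q_B = 48 − (1/6)q_C.
Similarly q_C = 293/6 − (1/6)q_B.
Substituting the second reaction function into the first: q_B = 48 − (1/6)(293/6 − (1/6)q_B), which gives (35/36)q_B = 1435/36 ⇒ q_B = 41.
Then q_C = 293/6 − (1/6)·41 = 42.

41, 42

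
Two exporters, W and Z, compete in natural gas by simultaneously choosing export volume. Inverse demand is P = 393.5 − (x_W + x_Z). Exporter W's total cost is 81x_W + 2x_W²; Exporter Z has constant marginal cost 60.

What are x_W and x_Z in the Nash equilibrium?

Exporter W's profit: π = x_W(393.5 − (x_W + x_Z)) − 81x_W − 2x_W².
∂π/∂x_W = 312.5 − 6x_W − x_Z = 0, so x_W = 625/12 − (1/6)x_Z.
For Z: ∂π/∂x_Z = 333.5 − 2x_Z − x_W = 0 ⇒ x_Z = 166.75 − 0.5x_W.
Substituting the second reaction function into the first: x_W = 625/12 − (1/6)(166.75 − 0.5x_W), which gives (11/12)x_W = 583/24 ⇒ x_W = 26.5.
Then x_Z = 166.75 − 0.5·26.5 = 153.5.

26.5, 153.5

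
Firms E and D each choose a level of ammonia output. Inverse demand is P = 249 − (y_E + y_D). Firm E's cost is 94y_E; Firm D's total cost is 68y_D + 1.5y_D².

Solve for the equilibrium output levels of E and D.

66, 23

Firm E's profit: π = y_E(249 − (y_E + y_D)) − 94y_E.
∂π/∂y_E = 155 − 2y_E − y_D = 0, so y_E = 77.5 − 0.5y_D.
For D: ∂π/∂y_D = 181 − 5y_D − y_E = 0 ⇒ y_D = 36.2 − 0.2y_E.
Substituting the second reaction function into the first: y_E = 77.5 − 0.5(36.2 − 0.2y_E), which gives 0.9y_E = 59.4 ⇒ y_E = 66.
Then y_D = 36.2 − 0.2·66 = 23.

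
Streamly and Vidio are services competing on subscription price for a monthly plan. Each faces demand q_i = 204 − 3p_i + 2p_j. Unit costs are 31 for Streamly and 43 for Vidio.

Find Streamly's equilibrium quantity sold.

136.5

Streamly's profit: π = (p_{Streamly} − 31)(204 − 3p_{Streamly} + 2p_{Vidio}).
∂π/∂p_{Streamly} = 297 − 6p_{Streamly} + 2p_{Vidio} = 0 ⇒ p_{Streamly} = 49.5 + (1/3)p_{Vidio}.
Similarly p_{Vidio} = 55.5 + (1/3)p_{Streamly}.
Plugging p_{Vidio} into Streamly's best response: p_{Streamly} = 49.5 + (1/3)(55.5 + (1/3)p_{Streamly}) ⇒ (8/9)p_{Streamly} = 68, so p_{Streamly} = 76.5.
Then p_{Vidio} = 55.5 + (1/3)·76.5 = 81.
q_{Streamly} = 204 − 3·76.5 + 2·81 = 136.5.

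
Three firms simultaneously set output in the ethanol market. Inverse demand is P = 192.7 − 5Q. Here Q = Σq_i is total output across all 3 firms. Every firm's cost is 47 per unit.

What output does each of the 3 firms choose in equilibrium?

7.285

A representative firm's profit is π_i = q_i(192.7 − 5Q) − 47q_i, with Q = q_i + Σ_{j≠i} q_j.
First-order condition: 145.7 − 10q_i − 5Σ_{j≠i} q_j = 0.
With identical firms, set every q_j = q: then 145.7 − 10q − 10q = 0, i.e. q = 145.7/20 = 7.285.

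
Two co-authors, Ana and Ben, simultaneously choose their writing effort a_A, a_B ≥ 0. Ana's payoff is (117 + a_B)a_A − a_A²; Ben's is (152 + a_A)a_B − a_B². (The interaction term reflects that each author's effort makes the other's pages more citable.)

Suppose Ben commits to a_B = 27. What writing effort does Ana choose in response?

72

Expanding Ana's payoff: 117a_A + a_Ba_A − a_A².
∂π/∂a_A = 117 + a_B − 2a_A = 0, so a_A = 58.5 + 0.5a_B.
At a_B = 27: a_A = 58.5 + 0.5·27 = 72.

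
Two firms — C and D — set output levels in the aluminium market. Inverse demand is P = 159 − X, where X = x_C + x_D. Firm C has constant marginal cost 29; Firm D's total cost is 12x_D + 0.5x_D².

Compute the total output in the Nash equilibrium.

81.4

Firm C's profit: π = x_C(159 − (x_C + x_D)) − 29x_C.
∂π/∂x_C = 130 − 2x_C − x_D = 0, so x_C = 65 − 0.5x_D.
For D: ∂π/∂x_D = 147 − 3x_D − x_C = 0 ⇒ x_D = 49 − (1/3)x_C.
Plugging x_D into C's best response: x_C = 65 − 0.5(49 − (1/3)x_C) ⇒ (5/6)x_C = 40.5, so x_C = 48.6.
Then x_D = 49 − (1/3)·48.6 = 32.8.
Total output: 48.6 + 32.8 = 81.4.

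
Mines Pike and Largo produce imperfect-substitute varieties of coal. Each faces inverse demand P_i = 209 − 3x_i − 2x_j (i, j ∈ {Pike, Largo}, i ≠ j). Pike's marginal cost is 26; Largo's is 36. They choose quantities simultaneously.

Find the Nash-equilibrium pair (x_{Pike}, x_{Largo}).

23.5, 21

Mine Pike's profit: π = x_{Pike}(209 − 3x_{Pike} − 2x_{Largo}) − 26x_{Pike}.
∂π/∂x_{Pike} = 183 − 6x_{Pike} − 2x_{Largo} = 0 ⇒ x_{Pike} = 30.5 − (1/3)x_{Largo}.
Similarly x_{Largo} = 173/6 − (1/3)x_{Pike}.
Substituting the second reaction function into the first: x_{Pike} = 30.5 − (1/3)(173/6 − (1/3)x_{Pike}), which gives (8/9)x_{Pike} = 188/9 ⇒ x_{Pike} = 23.5.
Then x_{Largo} = 173/6 − (1/3)·23.5 = 21.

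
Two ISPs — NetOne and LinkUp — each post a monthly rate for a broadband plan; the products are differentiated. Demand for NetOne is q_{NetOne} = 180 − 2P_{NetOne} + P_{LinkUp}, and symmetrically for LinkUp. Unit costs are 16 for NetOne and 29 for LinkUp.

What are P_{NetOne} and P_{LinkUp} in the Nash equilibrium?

NetOne's profit: π = (P_{NetOne} − 16)(180 − 2P_{NetOne} + P_{LinkUp}).
∂π/∂P_{NetOne} = 212 − 4P_{NetOne} + P_{LinkUp} = 0 ⇒ P_{NetOne} = 53 + 0.25P_{LinkUp}.
Similarly P_{LinkUp} = 59.5 + 0.25P_{NetOne}.
Solving the two reaction functions simultaneously: (1 − (0.25)(0.25))P_{NetOne} = 53 + 0.25·59.5, so 0.9375P_{NetOne} = 67.875 and P_{NetOne} = 72.4.
Then P_{LinkUp} = 59.5 + 0.25·72.4 = 77.6.

72.4, 77.6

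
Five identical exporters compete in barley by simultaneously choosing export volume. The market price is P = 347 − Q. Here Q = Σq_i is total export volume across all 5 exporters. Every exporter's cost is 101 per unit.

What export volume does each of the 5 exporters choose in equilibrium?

A representative exporter's profit is π_i = q_i(347 − Q) − 101q_i, with Q = q_i + Σ_{j≠i} q_j.
First-order condition: 246 − 2q_i − Σ_{j≠i} q_j = 0.
In a symmetric equilibrium every exporter chooses the same q, so Σ_{j≠i} q_j = 4q. The condition becomes 246 − 6q = 0, giving q = 246/6 = 41.

41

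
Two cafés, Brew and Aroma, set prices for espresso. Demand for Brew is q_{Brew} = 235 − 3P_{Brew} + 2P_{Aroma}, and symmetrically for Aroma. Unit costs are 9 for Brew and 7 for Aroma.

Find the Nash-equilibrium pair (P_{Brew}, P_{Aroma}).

Brew's profit: π = (P_{Brew} − 9)(235 − 3P_{Brew} + 2P_{Aroma}).
∂π/∂P_{Brew} = 262 − 6P_{Brew} + 2P_{Aroma} = 0 ⇒ P_{Brew} = 131/3 + (1/3)P_{Aroma}.
Similarly P_{Aroma} = 128/3 + (1/3)P_{Brew}.
Substituting the second reaction function into the first: P_{Brew} = 131/3 + (1/3)(128/3 + (1/3)P_{Brew}), which gives (8/9)P_{Brew} = 521/9 ⇒ P_{Brew} = 65.125.
Then P_{Aroma} = 128/3 + (1/3)·65.125 = 64.375.

65.125, 64.375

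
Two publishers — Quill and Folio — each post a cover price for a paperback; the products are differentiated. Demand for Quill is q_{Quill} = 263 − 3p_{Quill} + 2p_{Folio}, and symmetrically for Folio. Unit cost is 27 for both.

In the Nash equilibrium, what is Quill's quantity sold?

177

Quill's profit: π = (p_{Quill} − 27)(263 − 3p_{Quill} + 2p_{Folio}).
∂π/∂p_{Quill} = 344 − 6p_{Quill} + 2p_{Folio} = 0 ⇒ p_{Quill} = 172/3 + (1/3)p_{Folio}.
The game is symmetric, so in equilibrium p_{Folio} = p_{Quill}: the reaction function gives (2/3)p_{Quill} = 172/3, hence p_{Quill} = 86.
q_{Quill} = 263 − 3·86 + 2·86 = 177.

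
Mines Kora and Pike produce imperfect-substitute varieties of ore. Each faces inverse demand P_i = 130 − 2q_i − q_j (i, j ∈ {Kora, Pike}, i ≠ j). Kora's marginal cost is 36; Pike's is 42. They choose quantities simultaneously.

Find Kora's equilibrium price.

Mine Kora's profit: π = q_{Kora}(130 − 2q_{Kora} − q_{Pike}) − 36q_{Kora}.
∂π/∂q_{Kora} = 94 − 4q_{Kora} − q_{Pike} = 0 ⇒ q_{Kora} = 23.5 − 0.25q_{Pike}.
Similarly q_{Pike} = 22 − 0.25q_{Kora}.
Solving the two reaction functions simultaneously: (1 − (−0.25)(−0.25))q_{Kora} = 23.5 − 0.25·22, so 0.9375q_{Kora} = 18 and q_{Kora} = 19.2.
Then q_{Pike} = 22 − 0.25·19.2 = 17.2.
P_{Kora} = 130 − 2·19.2 − 17.2 = 74.4.

74.4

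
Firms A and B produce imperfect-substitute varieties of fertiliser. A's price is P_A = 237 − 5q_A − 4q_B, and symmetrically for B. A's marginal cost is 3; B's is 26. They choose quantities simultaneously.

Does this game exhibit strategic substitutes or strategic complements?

Firm A's profit: π = q_A(237 − 5q_A − 4q_B) − 3q_A.
∂π/∂q_A = 234 − 10q_A − 4q_B = 0 ⇒ q_A = 23.4 − 0.4q_B.
The best-response slope dq_A/dq_B = −0.4 < 0: the reaction function is downward-sloping, so the choices are strategic substitutes.

strategic substitutes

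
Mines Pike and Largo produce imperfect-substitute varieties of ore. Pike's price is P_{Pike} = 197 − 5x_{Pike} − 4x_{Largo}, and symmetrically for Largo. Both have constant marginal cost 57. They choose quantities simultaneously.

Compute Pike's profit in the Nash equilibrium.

500

Mine Pike's profit: π = x_{Pike}(197 − 5x_{Pike} − 4x_{Largo}) − 57x_{Pike}.
∂π/∂x_{Pike} = 140 − 10x_{Pike} − 4x_{Largo} = 0 ⇒ x_{Pike} = 14 − 0.4x_{Largo}.
Setting x_{Pike} = x_{Largo} in the reaction function: x_{Pike} = 14 − 0.4x_{Pike}, so x_{Pike} = 14 / 1.4 = 10.
P_{Pike} = 197 − 5·10 − 4·10 = 107.
Profit = (107 − 57)·10 = 500.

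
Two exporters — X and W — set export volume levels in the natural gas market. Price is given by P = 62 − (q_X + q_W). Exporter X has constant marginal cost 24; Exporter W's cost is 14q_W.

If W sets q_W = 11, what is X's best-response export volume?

Exporter X's profit: π = q_X(62 − (q_X + q_W)) − 24q_X.
∂π/∂q_X = 38 − 2q_X − q_W = 0, so q_X = 19 − 0.5q_W.
At q_W = 11: q_X = 19 − 0.5·11 = 13.5.

13.5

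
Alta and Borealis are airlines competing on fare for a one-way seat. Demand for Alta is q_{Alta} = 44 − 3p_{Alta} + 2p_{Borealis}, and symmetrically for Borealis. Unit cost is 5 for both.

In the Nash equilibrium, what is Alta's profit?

Alta's profit: π = (p_{Alta} − 5)(44 − 3p_{Alta} + 2p_{Borealis}).
∂π/∂p_{Alta} = 59 − 6p_{Alta} + 2p_{Borealis} = 0 ⇒ p_{Alta} = 59/6 + (1/3)p_{Borealis}.
By symmetry p_{Borealis} = p_{Alta}; substituting into the reaction function, (2/3)p_{Alta} = 59/6 and p_{Alta} = 14.75.
q_{Alta} = 44 − 3·14.75 + 2·14.75 = 29.25.
Profit = (14.75 − 5)·29.25 = 285.1875.

285.1875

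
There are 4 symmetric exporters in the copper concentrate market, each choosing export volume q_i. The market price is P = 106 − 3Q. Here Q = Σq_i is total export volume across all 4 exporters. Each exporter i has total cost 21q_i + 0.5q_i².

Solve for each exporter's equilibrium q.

5.3125

A representative exporter's profit is π_i = q_i(106 − 3Q) − 21q_i − 0.5q_i², with Q = q_i + Σ_{j≠i} q_j.
First-order condition: 85 − 7q_i − 3Σ_{j≠i} q_j = 0.
In a symmetric equilibrium every exporter chooses the same q, so Σ_{j≠i} q_j = 3q. The condition becomes 85 − 16q = 0, giving q = 85/16 = 5.3125.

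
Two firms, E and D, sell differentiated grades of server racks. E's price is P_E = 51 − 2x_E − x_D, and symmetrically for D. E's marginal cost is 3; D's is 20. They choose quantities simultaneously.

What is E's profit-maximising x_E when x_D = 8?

Firm E's profit: π = x_E(51 − 2x_E − x_D) − 3x_E.
∂π/∂x_E = 48 − 4x_E − x_D = 0 ⇒ x_E = 12 − 0.25x_D.
At x_D = 8: x_E = 12 − 0.25·8 = 10.

10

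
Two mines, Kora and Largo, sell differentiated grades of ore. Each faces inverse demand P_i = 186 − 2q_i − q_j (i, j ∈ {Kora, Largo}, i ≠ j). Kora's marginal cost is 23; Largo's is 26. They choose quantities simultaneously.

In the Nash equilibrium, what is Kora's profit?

Mine Kora's profit: π = q_{Kora}(186 − 2q_{Kora} − q_{Largo}) − 23q_{Kora}.
∂π/∂q_{Kora} = 163 − 4q_{Kora} − q_{Largo} = 0 ⇒ q_{Kora} = 40.75 − 0.25q_{Largo}.
Similarly q_{Largo} = 40 − 0.25q_{Kora}.
Solving the two reaction functions simultaneously: (1 − (−0.25)(−0.25))q_{Kora} = 40.75 − 0.25·40, so 0.9375q_{Kora} = 30.75 and q_{Kora} = 32.8.
Then q_{Largo} = 40 − 0.25·32.8 = 31.8.
P_{Kora} = 186 − 2·32.8 − 31.8 = 88.6.
Profit = (88.6 − 23)·32.8 = 2151.68.

2151.68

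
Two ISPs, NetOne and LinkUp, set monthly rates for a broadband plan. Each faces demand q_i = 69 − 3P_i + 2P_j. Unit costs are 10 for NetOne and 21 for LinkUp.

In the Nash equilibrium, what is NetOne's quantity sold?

NetOne's profit: π = (P_{NetOne} − 10)(69 − 3P_{NetOne} + 2P_{LinkUp}).
∂π/∂P_{NetOne} = 99 − 6P_{NetOne} + 2P_{LinkUp} = 0 ⇒ P_{NetOne} = 16.5 + (1/3)P_{LinkUp}.
Similarly P_{LinkUp} = 22 + (1/3)P_{NetOne}.
Solving the two reaction functions simultaneously: (1 − (1/3)(1/3))P_{NetOne} = 16.5 + (1/3)·22, so (8/9)P_{NetOne} = 143/6 and P_{NetOne} = 26.8125.
Then P_{LinkUp} = 22 + (1/3)·26.8125 = 30.9375.
q_{NetOne} = 69 − 3·26.8125 + 2·30.9375 = 50.4375.

50.4375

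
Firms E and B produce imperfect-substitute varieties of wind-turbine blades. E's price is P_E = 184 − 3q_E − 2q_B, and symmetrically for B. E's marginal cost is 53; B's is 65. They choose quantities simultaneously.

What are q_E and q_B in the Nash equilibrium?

17.125, 14.125

Firm E's profit: π = q_E(184 − 3q_E − 2q_B) − 53q_E.
∂π/∂q_E = 131 − 6q_E − 2q_B = 0 ⇒ q_E = 131/6 − (1/3)q_B.
Similarly q_B = 119/6 − (1/3)q_E.
Solving the two reaction functions simultaneously: (1 − (−1/3)(−1/3))q_E = 131/6 − (1/3)·(119/6), so (8/9)q_E = 137/9 and q_E = 17.125.
Then q_B = 119/6 − (1/3)·17.125 = 14.125.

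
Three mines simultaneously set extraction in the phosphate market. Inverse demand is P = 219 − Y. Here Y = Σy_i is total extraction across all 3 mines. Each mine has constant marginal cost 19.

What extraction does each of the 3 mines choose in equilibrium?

A representative mine's profit is π_i = y_i(219 − Y) − 19y_i, with Y = y_i + Σ_{j≠i} y_j.
First-order condition: 200 − 2y_i − Σ_{j≠i} y_j = 0.
In a symmetric equilibrium every mine chooses the same y, so Σ_{j≠i} y_j = 2y. The condition becomes 200 − 4y = 0, giving y = 200/4 = 50.

50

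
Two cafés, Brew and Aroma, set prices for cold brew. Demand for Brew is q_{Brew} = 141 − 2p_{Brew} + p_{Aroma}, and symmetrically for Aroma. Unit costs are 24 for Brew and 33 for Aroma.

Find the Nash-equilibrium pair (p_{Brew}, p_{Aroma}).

64.2, 67.8

Brew's profit: π = (p_{Brew} − 24)(141 − 2p_{Brew} + p_{Aroma}).
∂π/∂p_{Brew} = 189 − 4p_{Brew} + p_{Aroma} = 0 ⇒ p_{Brew} = 47.25 + 0.25p_{Aroma}.
Similarly p_{Aroma} = 51.75 + 0.25p_{Brew}.
Plugging p_{Aroma} into Brew's best response: p_{Brew} = 47.25 + 0.25(51.75 + 0.25p_{Brew}) ⇒ 0.9375p_{Brew} = 60.1875, so p_{Brew} = 64.2.
Then p_{Aroma} = 51.75 + 0.25·64.2 = 67.8.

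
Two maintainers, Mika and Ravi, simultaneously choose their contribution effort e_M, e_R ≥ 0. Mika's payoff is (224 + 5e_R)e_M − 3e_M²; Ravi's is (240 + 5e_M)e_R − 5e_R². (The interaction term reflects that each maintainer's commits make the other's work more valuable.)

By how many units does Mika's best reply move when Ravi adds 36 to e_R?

Expanding Mika's payoff: 224e_M + 5e_Re_M − 3e_M².
∂π/∂e_M = 224 + 5e_R − 6e_M = 0, so e_M = 112/3 + (5/6)e_R.
The reaction-function slope is 5/6, so a 36-unit rise in e_R moves e_M by 5/6 × 36 = 30. Mika's best response rises — the actions are strategic complements.

30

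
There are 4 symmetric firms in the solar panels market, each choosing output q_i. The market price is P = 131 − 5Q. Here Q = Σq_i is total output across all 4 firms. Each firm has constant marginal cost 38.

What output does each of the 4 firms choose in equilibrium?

A representative firm's profit is π_i = q_i(131 − 5Q) − 38q_i, with Q = q_i + Σ_{j≠i} q_j.
First-order condition: 93 − 10q_i − 5Σ_{j≠i} q_j = 0.
With identical firms, set every q_j = q: then 93 − 10q − 15q = 0, i.e. q = 93/25 = 3.72.

3.72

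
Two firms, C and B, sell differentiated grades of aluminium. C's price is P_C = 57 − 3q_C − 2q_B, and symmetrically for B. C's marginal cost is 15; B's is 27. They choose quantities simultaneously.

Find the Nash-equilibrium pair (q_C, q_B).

6, 3

Firm C's profit: π = q_C(57 − 3q_C − 2q_B) − 15q_C.
∂π/∂q_C = 42 − 6q_C − 2q_B = 0 ⇒ q_C = 7 − (1/3)q_B.
Similarly q_B = 5 − (1/3)q_C.
Solving the two reaction functions simultaneously: (1 − (−1/3)(−1/3))q_C = 7 − (1/3)·5, so (8/9)q_C = 16/3 and q_C = 6.
Then q_B = 5 − (1/3)·6 = 3.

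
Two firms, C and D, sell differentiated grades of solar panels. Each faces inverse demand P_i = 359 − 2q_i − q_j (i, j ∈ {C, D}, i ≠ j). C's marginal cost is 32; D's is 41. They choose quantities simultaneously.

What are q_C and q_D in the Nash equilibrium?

Firm C's profit: π = q_C(359 − 2q_C − q_D) − 32q_C.
∂π/∂q_C = 327 − 4q_C − q_D = 0 ⇒ q_C = 81.75 − 0.25q_D.
Similarly q_D = 79.5 − 0.25q_C.
Plugging q_D into C's best response: q_C = 81.75 − 0.25(79.5 − 0.25q_C) ⇒ 0.9375q_C = 61.875, so q_C = 66.
Then q_D = 79.5 − 0.25·66 = 63.

66, 63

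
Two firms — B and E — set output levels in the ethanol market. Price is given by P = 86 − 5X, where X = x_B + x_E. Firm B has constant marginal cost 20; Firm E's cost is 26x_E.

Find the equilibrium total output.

Firm B's profit: π = x_B(86 − 5(x_B + x_E)) − 20x_B.
∂π/∂x_B = 66 − 10x_B − 5x_E = 0, so x_B = 6.6 − 0.5x_E.
By the same steps for E: x_E = 6 − 0.5x_B.
Substituting the second reaction function into the first: x_B = 6.6 − 0.5(6 − 0.5x_B), which gives 0.75x_B = 3.6 ⇒ x_B = 4.8.
Then x_E = 6 − 0.5·4.8 = 3.6.
Total output: 4.8 + 3.6 = 8.4.

8.4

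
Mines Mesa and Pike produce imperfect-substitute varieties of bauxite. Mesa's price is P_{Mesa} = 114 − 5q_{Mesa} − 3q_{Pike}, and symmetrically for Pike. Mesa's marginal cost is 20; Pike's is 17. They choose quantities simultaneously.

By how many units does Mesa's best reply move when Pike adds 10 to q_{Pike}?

-3

Mine Mesa's profit: π = q_{Mesa}(114 − 5q_{Mesa} − 3q_{Pike}) − 20q_{Mesa}.
∂π/∂q_{Mesa} = 94 − 10q_{Mesa} − 3q_{Pike} = 0 ⇒ q_{Mesa} = 9.4 − 0.3q_{Pike}.
The reaction-function slope is −0.3, so a 10-unit rise in q_{Pike} moves q_{Mesa} by −0.3 × 10 = −3. Mesa's best response falls — the actions are strategic substitutes.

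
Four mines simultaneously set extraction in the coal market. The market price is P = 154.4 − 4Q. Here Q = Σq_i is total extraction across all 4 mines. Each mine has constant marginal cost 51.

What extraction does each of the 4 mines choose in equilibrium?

A representative mine's profit is π_i = q_i(154.4 − 4Q) − 51q_i, with Q = q_i + Σ_{j≠i} q_j.
First-order condition: 103.4 − 8q_i − 4Σ_{j≠i} q_j = 0.
In a symmetric equilibrium every mine chooses the same q, so Σ_{j≠i} q_j = 3q. The condition becomes 103.4 − 20q = 0, giving q = 103.4/20 = 5.17.

5.17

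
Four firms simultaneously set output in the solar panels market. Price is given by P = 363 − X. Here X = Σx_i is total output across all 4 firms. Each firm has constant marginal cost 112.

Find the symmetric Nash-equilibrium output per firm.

50.2

A representative firm's profit is π_i = x_i(363 − X) − 112x_i, with X = x_i + Σ_{j≠i} x_j.
First-order condition: 251 − 2x_i − Σ_{j≠i} x_j = 0.
With identical firms, set every x_j = x: then 251 − 2x − 3x = 0, i.e. x = 251/5 = 50.2.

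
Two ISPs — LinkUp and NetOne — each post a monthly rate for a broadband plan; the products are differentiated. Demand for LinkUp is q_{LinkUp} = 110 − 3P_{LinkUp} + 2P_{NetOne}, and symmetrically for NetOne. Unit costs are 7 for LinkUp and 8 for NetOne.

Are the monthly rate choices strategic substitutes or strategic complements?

LinkUp's profit: π = (P_{LinkUp} − 7)(110 − 3P_{LinkUp} + 2P_{NetOne}).
∂π/∂P_{LinkUp} = 131 − 6P_{LinkUp} + 2P_{NetOne} = 0 ⇒ P_{LinkUp} = 131/6 + (1/3)P_{NetOne}.
The best-response slope dP_{LinkUp}/dP_{NetOne} = 1/3 > 0: the reaction function is upward-sloping, so the choices are strategic complements.

strategic complements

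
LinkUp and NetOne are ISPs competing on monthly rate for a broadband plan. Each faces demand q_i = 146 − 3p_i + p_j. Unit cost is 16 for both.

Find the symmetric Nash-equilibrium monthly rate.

LinkUp's profit: π = (p_{LinkUp} − 16)(146 − 3p_{LinkUp} + p_{NetOne}).
∂π/∂p_{LinkUp} = 194 − 6p_{LinkUp} + p_{NetOne} = 0 ⇒ p_{LinkUp} = 97/3 + (1/6)p_{NetOne}.
The game is symmetric, so in equilibrium p_{NetOne} = p_{LinkUp}: the reaction function gives (5/6)p_{LinkUp} = 97/3, hence p_{LinkUp} = 38.8.

38.8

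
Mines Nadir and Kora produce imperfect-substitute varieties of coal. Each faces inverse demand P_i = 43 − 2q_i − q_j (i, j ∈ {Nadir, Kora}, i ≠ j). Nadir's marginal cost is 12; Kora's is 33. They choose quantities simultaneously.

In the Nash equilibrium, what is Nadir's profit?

115.52

Mine Nadir's profit: π = q_{Nadir}(43 − 2q_{Nadir} − q_{Kora}) − 12q_{Nadir}.
∂π/∂q_{Nadir} = 31 − 4q_{Nadir} − q_{Kora} = 0 ⇒ q_{Nadir} = 7.75 − 0.25q_{Kora}.
Similarly q_{Kora} = 2.5 − 0.25q_{Nadir}.
Plugging q_{Kora} into Nadir's best response: q_{Nadir} = 7.75 − 0.25(2.5 − 0.25q_{Nadir}) ⇒ 0.9375q_{Nadir} = 7.125, so q_{Nadir} = 7.6.
Then q_{Kora} = 2.5 − 0.25·7.6 = 0.6.
P_{Nadir} = 43 − 2·7.6 − 0.6 = 27.2.
Profit = (27.2 − 12)·7.6 = 115.52.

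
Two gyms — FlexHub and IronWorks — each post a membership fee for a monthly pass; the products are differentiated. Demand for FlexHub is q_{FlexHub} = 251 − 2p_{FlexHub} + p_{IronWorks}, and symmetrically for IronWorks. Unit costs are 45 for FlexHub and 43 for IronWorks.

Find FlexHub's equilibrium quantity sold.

FlexHub's profit: π = (p_{FlexHub} − 45)(251 − 2p_{FlexHub} + p_{IronWorks}).
∂π/∂p_{FlexHub} = 341 − 4p_{FlexHub} + p_{IronWorks} = 0 ⇒ p_{FlexHub} = 85.25 + 0.25p_{IronWorks}.
Similarly p_{IronWorks} = 84.25 + 0.25p_{FlexHub}.
Solving the two reaction functions simultaneously: (1 − (0.25)(0.25))p_{FlexHub} = 85.25 + 0.25·84.25, so 0.9375p_{FlexHub} = 106.3125 and p_{FlexHub} = 113.4.
Then p_{IronWorks} = 84.25 + 0.25·113.4 = 112.6.
q_{FlexHub} = 251 − 2·113.4 + 112.6 = 136.8.

136.8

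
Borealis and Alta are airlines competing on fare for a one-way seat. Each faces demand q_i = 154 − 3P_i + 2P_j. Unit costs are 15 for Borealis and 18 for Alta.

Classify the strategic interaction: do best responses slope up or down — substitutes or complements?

Borealis's profit: π = (P_{Borealis} − 15)(154 − 3P_{Borealis} + 2P_{Alta}).
∂π/∂P_{Borealis} = 199 − 6P_{Borealis} + 2P_{Alta} = 0 ⇒ P_{Borealis} = 199/6 + (1/3)P_{Alta}.
The best-response slope dP_{Borealis}/dP_{Alta} = 1/3 > 0: the reaction function is upward-sloping, so the choices are strategic complements.

strategic complements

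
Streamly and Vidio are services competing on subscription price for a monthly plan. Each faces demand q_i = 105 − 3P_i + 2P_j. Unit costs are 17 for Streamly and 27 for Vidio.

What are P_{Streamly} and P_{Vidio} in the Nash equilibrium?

Streamly's profit: π = (P_{Streamly} − 17)(105 − 3P_{Streamly} + 2P_{Vidio}).
∂π/∂P_{Streamly} = 156 − 6P_{Streamly} + 2P_{Vidio} = 0 ⇒ P_{Streamly} = 26 + (1/3)P_{Vidio}.
Similarly P_{Vidio} = 31 + (1/3)P_{Streamly}.
Substituting the second reaction function into the first: P_{Streamly} = 26 + (1/3)(31 + (1/3)P_{Streamly}), which gives (8/9)P_{Streamly} = 109/3 ⇒ P_{Streamly} = 40.875.
Then P_{Vidio} = 31 + (1/3)·40.875 = 44.625.

40.875, 44.625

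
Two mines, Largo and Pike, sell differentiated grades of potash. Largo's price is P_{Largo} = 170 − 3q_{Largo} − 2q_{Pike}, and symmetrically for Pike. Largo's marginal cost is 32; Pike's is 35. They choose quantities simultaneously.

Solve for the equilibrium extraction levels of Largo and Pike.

Mine Largo's profit: π = q_{Largo}(170 − 3q_{Largo} − 2q_{Pike}) − 32q_{Largo}.
∂π/∂q_{Largo} = 138 − 6q_{Largo} − 2q_{Pike} = 0 ⇒ q_{Largo} = 23 − (1/3)q_{Pike}.
Similarly q_{Pike} = 22.5 − (1/3)q_{Largo}.
Substituting the second reaction function into the first: q_{Largo} = 23 − (1/3)(22.5 − (1/3)q_{Largo}), which gives (8/9)q_{Largo} = 15.5 ⇒ q_{Largo} = 17.4375.
Then q_{Pike} = 22.5 − (1/3)·17.4375 = 16.6875.

17.4375, 16.6875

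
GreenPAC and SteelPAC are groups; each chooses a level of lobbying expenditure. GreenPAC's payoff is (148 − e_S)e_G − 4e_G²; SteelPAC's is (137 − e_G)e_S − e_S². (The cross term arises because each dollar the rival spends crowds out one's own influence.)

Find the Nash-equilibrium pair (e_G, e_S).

10.6, 63.2

Expanding GreenPAC's payoff: 148e_G − e_Se_G − 4e_G².
∂π/∂e_G = 148 − e_S − 8e_G = 0, so e_G = 18.5 − 0.125e_S.
Likewise for SteelPAC: e_S = 68.5 − 0.5e_G.
Substituting the second reaction function into the first: e_G = 18.5 − 0.125(68.5 − 0.5e_G), which gives 0.9375e_G = 9.9375 ⇒ e_G = 10.6.
Then e_S = 68.5 − 0.5·10.6 = 63.2.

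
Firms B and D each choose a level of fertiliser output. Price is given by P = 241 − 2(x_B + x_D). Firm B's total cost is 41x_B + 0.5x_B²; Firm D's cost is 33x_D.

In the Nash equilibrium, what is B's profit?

1440

Firm B's profit: π = x_B(241 − 2(x_B + x_D)) − 41x_B − 0.5x_B².
∂π/∂x_B = 200 − 5x_B − 2x_D = 0, so x_B = 40 − 0.4x_D.
For D: ∂π/∂x_D = 208 − 4x_D − 2x_B = 0 ⇒ x_D = 52 − 0.5x_B.
Solving the two reaction functions simultaneously: (1 − (−0.4)(−0.5))x_B = 40 − 0.4·52, so 0.8x_B = 19.2 and x_B = 24.
Then x_D = 52 − 0.5·24 = 40.
Price P = 241 − 2·64 = 113.
B's profit: (113 − 41)·24 − 0.5(24)² = 1440.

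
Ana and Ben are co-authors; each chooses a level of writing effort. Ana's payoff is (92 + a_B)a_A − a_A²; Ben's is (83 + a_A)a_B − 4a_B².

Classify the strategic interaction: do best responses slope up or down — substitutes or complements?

strategic complements

Expanding Ana's payoff: 92a_A + a_Ba_A − a_A².
∂π/∂a_A = 92 + a_B − 2a_A = 0, so a_A = 46 + 0.5a_B.
The best-response slope da_A/da_B = 0.5 > 0: the reaction function is upward-sloping, so the choices are strategic complements.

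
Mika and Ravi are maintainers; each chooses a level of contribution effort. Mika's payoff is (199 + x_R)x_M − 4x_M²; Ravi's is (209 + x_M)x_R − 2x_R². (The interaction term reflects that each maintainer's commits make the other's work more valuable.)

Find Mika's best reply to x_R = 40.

Expanding Mika's payoff: 199x_M + x_Rx_M − 4x_M².
∂π/∂x_M = 199 + x_R − 8x_M = 0, so x_M = 24.875 + 0.125x_R.
At x_R = 40: x_M = 24.875 + 0.125·40 = 29.875.

29.875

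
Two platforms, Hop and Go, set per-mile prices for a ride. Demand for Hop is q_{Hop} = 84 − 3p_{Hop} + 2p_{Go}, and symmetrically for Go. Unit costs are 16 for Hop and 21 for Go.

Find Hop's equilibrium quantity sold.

53.8125

Hop's profit: π = (p_{Hop} − 16)(84 − 3p_{Hop} + 2p_{Go}).
∂π/∂p_{Hop} = 132 − 6p_{Hop} + 2p_{Go} = 0 ⇒ p_{Hop} = 22 + (1/3)p_{Go}.
Similarly p_{Go} = 24.5 + (1/3)p_{Hop}.
Substituting the second reaction function into the first: p_{Hop} = 22 + (1/3)(24.5 + (1/3)p_{Hop}), which gives (8/9)p_{Hop} = 181/6 ⇒ p_{Hop} = 33.9375.
Then p_{Go} = 24.5 + (1/3)·33.9375 = 35.8125.
q_{Hop} = 84 − 3·33.9375 + 2·35.8125 = 53.8125.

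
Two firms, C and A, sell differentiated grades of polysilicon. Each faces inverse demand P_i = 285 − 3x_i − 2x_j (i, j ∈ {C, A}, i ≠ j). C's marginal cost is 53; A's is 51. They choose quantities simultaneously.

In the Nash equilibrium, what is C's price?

Firm C's profit: π = x_C(285 − 3x_C − 2x_A) − 53x_C.
∂π/∂x_C = 232 − 6x_C − 2x_A = 0 ⇒ x_C = 116/3 − (1/3)x_A.
Similarly x_A = 39 − (1/3)x_C.
Solving the two reaction functions simultaneously: (1 − (−1/3)(−1/3))x_C = 116/3 − (1/3)·39, so (8/9)x_C = 77/3 and x_C = 28.875.
Then x_A = 39 − (1/3)·28.875 = 29.375.
P_C = 285 − 3·28.875 − 2·29.375 = 139.625.

139.625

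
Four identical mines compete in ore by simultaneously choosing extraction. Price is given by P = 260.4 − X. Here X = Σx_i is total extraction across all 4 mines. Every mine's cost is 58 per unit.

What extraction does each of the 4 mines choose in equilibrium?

A representative mine's profit is π_i = x_i(260.4 − X) − 58x_i, with X = x_i + Σ_{j≠i} x_j.
First-order condition: 202.4 − 2x_i − Σ_{j≠i} x_j = 0.
Imposing symmetry (x_j = x for all j) turns Σ_{j≠i} x_j into 3x, so 202.4 = 5x and x = 40.48.

40.48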